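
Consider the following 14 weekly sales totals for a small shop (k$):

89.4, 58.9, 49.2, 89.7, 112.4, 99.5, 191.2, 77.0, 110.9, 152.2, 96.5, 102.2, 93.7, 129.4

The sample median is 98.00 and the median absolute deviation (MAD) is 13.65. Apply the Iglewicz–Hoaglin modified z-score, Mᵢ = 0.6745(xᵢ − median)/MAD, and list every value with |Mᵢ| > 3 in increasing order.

|Mᵢ| > 3 ⇔ |xᵢ − 98.00| > 3·13.65/0.6745 = 60.71.
So outliers lie outside [37.29, 158.71].
191.2: M = 4.61 → outlier.

191.2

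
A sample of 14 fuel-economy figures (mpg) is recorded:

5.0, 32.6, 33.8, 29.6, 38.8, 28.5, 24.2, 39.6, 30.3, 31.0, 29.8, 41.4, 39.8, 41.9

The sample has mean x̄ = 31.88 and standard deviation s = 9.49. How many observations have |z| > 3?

Cutoffs: x̄ ± 3s = [3.41, 60.35].
Every value lies within the cutoffs.

0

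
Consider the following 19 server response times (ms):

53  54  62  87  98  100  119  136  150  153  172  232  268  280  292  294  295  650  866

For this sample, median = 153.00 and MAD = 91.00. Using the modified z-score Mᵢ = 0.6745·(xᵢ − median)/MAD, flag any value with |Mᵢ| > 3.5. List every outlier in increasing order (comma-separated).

650, 866

|Mᵢ| > 3.5 ⇔ |xᵢ − 153.00| > 3.5·91.00/0.6745 = 472.20.
So outliers lie outside [-319.20, 625.20].
650: M = 3.68 → outlier.
866: M = 5.28 → outlier.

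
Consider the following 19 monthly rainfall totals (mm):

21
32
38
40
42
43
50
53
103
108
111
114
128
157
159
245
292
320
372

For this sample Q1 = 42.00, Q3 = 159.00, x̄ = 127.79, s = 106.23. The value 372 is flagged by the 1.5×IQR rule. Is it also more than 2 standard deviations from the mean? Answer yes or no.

yes

z = (372 − 127.79) / 106.23 = 2.30.
|z| = 2.30 > 2.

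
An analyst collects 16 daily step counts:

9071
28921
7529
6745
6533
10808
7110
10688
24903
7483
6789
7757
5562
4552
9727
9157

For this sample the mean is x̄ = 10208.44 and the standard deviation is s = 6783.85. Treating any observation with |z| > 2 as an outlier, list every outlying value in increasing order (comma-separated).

24903, 28921

Cutoffs at x̄ ± 2s: 10208.44 ± 2·6783.85 = [-3359.26, 23776.14].
24903: z = 2.17, |z| > 2 → outlier.
28921: z = 2.76, |z| > 2 → outlier.
Every other value lies within [-3359.26, 23776.14].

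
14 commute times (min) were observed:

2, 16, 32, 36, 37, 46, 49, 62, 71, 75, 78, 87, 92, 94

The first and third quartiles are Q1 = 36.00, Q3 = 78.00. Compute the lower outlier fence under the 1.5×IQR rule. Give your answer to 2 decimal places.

IQR = Q3 − Q1 = 78.00 − 36.00 = 42.00.
Lower fence = Q1 − 1.5·IQR = 36.00 − 63.00 = -27.00.
Upper fence = Q3 + 1.5·IQR = 78.00 + 63.00 = 141.00.

-27.00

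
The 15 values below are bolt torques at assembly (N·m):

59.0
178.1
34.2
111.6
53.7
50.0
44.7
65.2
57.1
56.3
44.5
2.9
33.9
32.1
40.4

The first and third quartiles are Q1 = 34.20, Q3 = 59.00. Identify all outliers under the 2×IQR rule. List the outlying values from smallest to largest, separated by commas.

IQR = Q3 − Q1 = 59.00 − 34.20 = 24.80.
Lower fence = Q1 − 2·IQR = 34.20 − 49.60 = -15.40.
Upper fence = Q3 + 2·IQR = 59.00 + 49.60 = 108.60.
111.6 > 108.60 → outlier.
178.1 > 108.60 → outlier.
All remaining values lie within [-15.40, 108.60].

111.6, 178.1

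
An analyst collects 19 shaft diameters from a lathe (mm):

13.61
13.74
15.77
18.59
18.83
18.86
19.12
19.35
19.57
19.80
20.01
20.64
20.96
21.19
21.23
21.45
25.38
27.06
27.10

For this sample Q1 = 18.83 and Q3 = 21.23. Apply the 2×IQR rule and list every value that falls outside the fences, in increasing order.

IQR = Q3 − Q1 = 21.23 − 18.83 = 2.40.
Lower fence = Q1 − 2·IQR = 18.83 − 4.80 = 14.03.
Upper fence = Q3 + 2·IQR = 21.23 + 4.80 = 26.03.
13.61 < 14.03 → outlier.
13.74 < 14.03 → outlier.
27.06 > 26.03 → outlier.
27.10 > 26.03 → outlier.
All remaining values lie within [14.03, 26.03].

13.61, 13.74, 27.06, 27.10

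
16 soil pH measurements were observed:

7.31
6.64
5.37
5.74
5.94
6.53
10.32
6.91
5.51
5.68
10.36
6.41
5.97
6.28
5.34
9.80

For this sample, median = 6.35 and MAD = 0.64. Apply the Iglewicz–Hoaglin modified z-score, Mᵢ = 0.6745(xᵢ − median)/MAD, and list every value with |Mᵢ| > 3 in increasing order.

|Mᵢ| > 3 ⇔ |xᵢ − 6.35| > 3·0.64/0.6745 = 2.85.
So outliers lie outside [3.50, 9.20].
9.80: M = 3.64 → outlier.
10.32: M = 4.18 → outlier.
10.36: M = 4.23 → outlier.

9.80, 10.32, 10.36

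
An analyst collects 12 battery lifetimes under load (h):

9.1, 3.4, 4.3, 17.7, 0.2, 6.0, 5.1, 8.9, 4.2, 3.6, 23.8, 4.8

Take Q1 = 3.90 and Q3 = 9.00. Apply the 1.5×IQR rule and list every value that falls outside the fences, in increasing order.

IQR = Q3 − Q1 = 9.00 − 3.90 = 5.10.
Lower fence = Q1 − 1.5·IQR = 3.90 − 7.65 = -3.75.
Upper fence = Q3 + 1.5·IQR = 9.00 + 7.65 = 16.65.
17.7 > 16.65 → outlier.
23.8 > 16.65 → outlier.
All remaining values lie within [-3.75, 16.65].

17.7, 23.8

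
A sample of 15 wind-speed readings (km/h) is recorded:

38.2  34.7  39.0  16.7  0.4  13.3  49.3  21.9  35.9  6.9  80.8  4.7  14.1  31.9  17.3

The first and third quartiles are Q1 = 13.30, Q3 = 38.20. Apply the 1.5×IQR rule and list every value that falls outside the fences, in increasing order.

IQR = Q3 − Q1 = 38.20 − 13.30 = 24.90.
Lower fence = Q1 − 1.5·IQR = 13.30 − 37.35 = -24.05.
Upper fence = Q3 + 1.5·IQR = 38.20 + 37.35 = 75.55.
80.8 > 75.55 → outlier.
All remaining values lie within [-24.05, 75.55].

80.8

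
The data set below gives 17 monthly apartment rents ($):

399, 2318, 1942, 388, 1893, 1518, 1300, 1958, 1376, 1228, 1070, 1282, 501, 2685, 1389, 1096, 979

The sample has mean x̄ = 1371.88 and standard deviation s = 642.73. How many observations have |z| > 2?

Cutoffs: x̄ ± 2s = [86.42, 2657.34].
Outside the cutoffs: 2685.

1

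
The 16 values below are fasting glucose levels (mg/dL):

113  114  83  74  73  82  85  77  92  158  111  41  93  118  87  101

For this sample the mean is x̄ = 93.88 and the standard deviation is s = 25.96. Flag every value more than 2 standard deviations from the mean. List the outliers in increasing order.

Cutoffs at x̄ ± 2s: 93.88 ± 2·25.96 = [41.96, 145.80].
41: z = -2.04, |z| > 2 → outlier.
158: z = 2.47, |z| > 2 → outlier.
Every other value lies within [41.96, 145.80].

41, 158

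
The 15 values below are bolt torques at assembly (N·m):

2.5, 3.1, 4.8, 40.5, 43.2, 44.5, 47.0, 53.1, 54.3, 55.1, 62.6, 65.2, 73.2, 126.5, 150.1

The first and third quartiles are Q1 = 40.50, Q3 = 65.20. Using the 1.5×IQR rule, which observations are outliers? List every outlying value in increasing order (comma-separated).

2.5, 3.1, 126.5, 150.1

IQR = Q3 − Q1 = 65.20 − 40.50 = 24.70.
Lower fence = Q1 − 1.5·IQR = 40.50 − 37.05 = 3.45.
Upper fence = Q3 + 1.5·IQR = 65.20 + 37.05 = 102.25.
2.5 < 3.45 → outlier.
3.1 < 3.45 → outlier.
126.5 > 102.25 → outlier.
150.1 > 102.25 → outlier.
All remaining values lie within [3.45, 102.25].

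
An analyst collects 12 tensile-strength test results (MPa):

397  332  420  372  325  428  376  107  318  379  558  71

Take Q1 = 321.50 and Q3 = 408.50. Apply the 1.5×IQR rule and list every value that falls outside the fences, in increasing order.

IQR = Q3 − Q1 = 408.50 − 321.50 = 87.00.
Lower fence = Q1 − 1.5·IQR = 321.50 − 130.50 = 191.00.
Upper fence = Q3 + 1.5·IQR = 408.50 + 130.50 = 539.00.
71 < 191.00 → outlier.
107 < 191.00 → outlier.
558 > 539.00 → outlier.
All remaining values lie within [191.00, 539.00].

71, 107, 558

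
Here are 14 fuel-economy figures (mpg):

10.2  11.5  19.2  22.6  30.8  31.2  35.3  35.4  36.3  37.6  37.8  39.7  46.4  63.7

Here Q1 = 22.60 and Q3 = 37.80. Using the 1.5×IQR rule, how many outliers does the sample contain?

1

IQR = 15.20; fences at 22.60 − 22.80 = -0.20 and 37.80 + 22.80 = 60.60.
Outside the cutoffs: 63.7.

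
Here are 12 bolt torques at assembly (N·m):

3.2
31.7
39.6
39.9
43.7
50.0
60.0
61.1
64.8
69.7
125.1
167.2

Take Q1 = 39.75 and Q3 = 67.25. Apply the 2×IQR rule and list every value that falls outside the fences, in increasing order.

125.1, 167.2

IQR = Q3 − Q1 = 67.25 − 39.75 = 27.50.
Lower fence = Q1 − 2·IQR = 39.75 − 55.00 = -15.25.
Upper fence = Q3 + 2·IQR = 67.25 + 55.00 = 122.25.
125.1 > 122.25 → outlier.
167.2 > 122.25 → outlier.
All remaining values lie within [-15.25, 122.25].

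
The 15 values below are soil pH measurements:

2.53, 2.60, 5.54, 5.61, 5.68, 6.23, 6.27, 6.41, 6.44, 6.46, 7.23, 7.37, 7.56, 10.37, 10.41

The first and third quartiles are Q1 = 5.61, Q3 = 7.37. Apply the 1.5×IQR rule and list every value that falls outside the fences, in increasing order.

IQR = Q3 − Q1 = 7.37 − 5.61 = 1.76.
Lower fence = Q1 − 1.5·IQR = 5.61 − 2.64 = 2.97.
Upper fence = Q3 + 1.5·IQR = 7.37 + 2.64 = 10.01.
2.53 < 2.97 → outlier.
2.60 < 2.97 → outlier.
10.37 > 10.01 → outlier.
10.41 > 10.01 → outlier.
All remaining values lie within [2.97, 10.01].

2.53, 2.60, 10.37, 10.41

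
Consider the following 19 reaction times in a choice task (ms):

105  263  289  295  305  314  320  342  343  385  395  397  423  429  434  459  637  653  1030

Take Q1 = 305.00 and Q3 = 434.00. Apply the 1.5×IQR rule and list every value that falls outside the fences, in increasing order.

105, 637, 653, 1030

IQR = Q3 − Q1 = 434.00 − 305.00 = 129.00.
Lower fence = Q1 − 1.5·IQR = 305.00 − 193.50 = 111.50.
Upper fence = Q3 + 1.5·IQR = 434.00 + 193.50 = 627.50.
105 < 111.50 → outlier.
637 > 627.50 → outlier.
653 > 627.50 → outlier.
1030 > 627.50 → outlier.
All remaining values lie within [111.50, 627.50].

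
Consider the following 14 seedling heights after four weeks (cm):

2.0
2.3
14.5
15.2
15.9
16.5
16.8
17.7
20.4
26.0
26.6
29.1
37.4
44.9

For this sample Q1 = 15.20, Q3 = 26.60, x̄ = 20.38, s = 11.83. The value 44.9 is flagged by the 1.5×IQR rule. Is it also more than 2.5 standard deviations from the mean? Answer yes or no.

z = (44.9 − 20.38) / 11.83 = 2.07.
|z| = 2.07 ≤ 2.5.

no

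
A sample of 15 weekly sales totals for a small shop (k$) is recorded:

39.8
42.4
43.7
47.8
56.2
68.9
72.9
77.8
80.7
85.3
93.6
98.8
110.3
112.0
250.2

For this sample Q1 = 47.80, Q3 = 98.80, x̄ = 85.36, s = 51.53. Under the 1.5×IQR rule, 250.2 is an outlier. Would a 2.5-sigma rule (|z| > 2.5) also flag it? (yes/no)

z = (250.2 − 85.36) / 51.53 = 3.20.
|z| = 3.20 > 2.5.

yes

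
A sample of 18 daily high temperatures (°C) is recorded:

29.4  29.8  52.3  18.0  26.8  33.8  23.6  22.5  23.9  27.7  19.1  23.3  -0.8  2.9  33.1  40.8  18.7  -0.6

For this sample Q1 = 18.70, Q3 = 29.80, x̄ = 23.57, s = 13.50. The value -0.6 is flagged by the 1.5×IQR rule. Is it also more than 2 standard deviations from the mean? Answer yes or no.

z = (-0.6 − 23.57) / 13.50 = -1.79.
|z| = 1.79 ≤ 2.

no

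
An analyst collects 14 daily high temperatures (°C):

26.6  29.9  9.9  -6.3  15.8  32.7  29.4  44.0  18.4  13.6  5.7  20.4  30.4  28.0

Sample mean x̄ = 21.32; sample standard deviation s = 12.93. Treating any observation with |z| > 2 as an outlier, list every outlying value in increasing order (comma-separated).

-6.3

Cutoffs at x̄ ± 2s: 21.32 ± 2·12.93 = [-4.54, 47.18].
-6.3: z = -2.14, |z| > 2 → outlier.
Every other value lies within [-4.54, 47.18].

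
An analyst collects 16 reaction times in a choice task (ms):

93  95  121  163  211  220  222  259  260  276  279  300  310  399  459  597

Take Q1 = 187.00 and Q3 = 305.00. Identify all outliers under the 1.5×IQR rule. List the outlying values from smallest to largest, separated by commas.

597

IQR = Q3 − Q1 = 305.00 − 187.00 = 118.00.
Lower fence = Q1 − 1.5·IQR = 187.00 − 177.00 = 10.00.
Upper fence = Q3 + 1.5·IQR = 305.00 + 177.00 = 482.00.
597 > 482.00 → outlier.
All remaining values lie within [10.00, 482.00].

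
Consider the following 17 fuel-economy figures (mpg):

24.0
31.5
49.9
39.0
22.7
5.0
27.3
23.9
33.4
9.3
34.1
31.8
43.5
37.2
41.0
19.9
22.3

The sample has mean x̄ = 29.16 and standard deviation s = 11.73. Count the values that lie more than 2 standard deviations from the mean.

Cutoffs: x̄ ± 2s = [5.70, 52.62].
Outside the cutoffs: 5.0.

1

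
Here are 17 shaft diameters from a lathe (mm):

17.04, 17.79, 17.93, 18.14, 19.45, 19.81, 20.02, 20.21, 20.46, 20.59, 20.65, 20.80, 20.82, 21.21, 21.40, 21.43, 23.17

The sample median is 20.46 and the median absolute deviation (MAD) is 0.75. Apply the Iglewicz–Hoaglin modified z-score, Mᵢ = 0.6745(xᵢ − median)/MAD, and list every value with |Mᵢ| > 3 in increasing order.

17.04

|Mᵢ| > 3 ⇔ |xᵢ − 20.46| > 3·0.75/0.6745 = 3.34.
So outliers lie outside [17.12, 23.80].
17.04: M = -3.08 → outlier.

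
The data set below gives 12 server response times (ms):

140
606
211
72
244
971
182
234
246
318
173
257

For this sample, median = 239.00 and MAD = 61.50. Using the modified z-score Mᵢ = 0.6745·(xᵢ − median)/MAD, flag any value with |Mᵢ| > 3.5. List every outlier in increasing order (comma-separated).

606, 971

|Mᵢ| > 3.5 ⇔ |xᵢ − 239.00| > 3.5·61.50/0.6745 = 319.13.
So outliers lie outside [-80.13, 558.13].
606: M = 4.03 → outlier.
971: M = 8.03 → outlier.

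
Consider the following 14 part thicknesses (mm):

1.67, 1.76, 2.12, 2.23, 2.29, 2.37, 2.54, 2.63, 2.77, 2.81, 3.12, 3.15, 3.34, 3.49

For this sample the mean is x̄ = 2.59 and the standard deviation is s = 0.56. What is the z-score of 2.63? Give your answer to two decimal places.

z = (2.63 − 2.59) / 0.56 = 0.07.

0.07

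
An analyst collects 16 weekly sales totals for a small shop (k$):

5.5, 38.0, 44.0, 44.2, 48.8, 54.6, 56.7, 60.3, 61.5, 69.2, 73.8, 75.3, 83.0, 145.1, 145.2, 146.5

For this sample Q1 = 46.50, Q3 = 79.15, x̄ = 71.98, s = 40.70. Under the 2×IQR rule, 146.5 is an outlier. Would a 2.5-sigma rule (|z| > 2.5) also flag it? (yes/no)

z = (146.5 − 71.98) / 40.70 = 1.83.
|z| = 1.83 ≤ 2.5.

no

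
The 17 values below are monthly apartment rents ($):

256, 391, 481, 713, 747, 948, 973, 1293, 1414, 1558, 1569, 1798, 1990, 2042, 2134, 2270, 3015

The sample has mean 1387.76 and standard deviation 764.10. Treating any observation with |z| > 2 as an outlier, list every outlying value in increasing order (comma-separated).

3015

Cutoffs at x̄ ± 2s: 1387.76 ± 2·764.10 = [-140.44, 2915.96].
3015: z = 2.13, |z| > 2 → outlier.
Every other value lies within [-140.44, 2915.96].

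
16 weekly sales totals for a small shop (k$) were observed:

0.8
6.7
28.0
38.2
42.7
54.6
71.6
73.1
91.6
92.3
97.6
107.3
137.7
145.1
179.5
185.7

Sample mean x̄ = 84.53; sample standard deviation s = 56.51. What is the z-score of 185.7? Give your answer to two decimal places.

1.79

z = (185.7 − 84.53) / 56.51 = 1.79.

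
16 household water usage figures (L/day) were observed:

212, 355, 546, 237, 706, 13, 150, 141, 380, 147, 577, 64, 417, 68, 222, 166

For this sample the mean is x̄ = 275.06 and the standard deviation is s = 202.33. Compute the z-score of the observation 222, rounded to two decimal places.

z = (222 − 275.06) / 202.33 = -0.26.

-0.26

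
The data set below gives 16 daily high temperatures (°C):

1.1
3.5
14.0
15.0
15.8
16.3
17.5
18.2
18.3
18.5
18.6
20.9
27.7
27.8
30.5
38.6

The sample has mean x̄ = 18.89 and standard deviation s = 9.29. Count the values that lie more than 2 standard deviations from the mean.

Cutoffs: x̄ ± 2s = [0.31, 37.47].
Outside the cutoffs: 38.6.

1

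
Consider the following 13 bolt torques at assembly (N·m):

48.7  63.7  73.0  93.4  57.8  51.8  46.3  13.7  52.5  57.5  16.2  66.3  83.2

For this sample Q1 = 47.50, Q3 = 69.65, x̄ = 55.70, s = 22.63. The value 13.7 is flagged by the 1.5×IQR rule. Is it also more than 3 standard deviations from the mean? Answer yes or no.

no

z = (13.7 − 55.70) / 22.63 = -1.86.
|z| = 1.86 ≤ 3.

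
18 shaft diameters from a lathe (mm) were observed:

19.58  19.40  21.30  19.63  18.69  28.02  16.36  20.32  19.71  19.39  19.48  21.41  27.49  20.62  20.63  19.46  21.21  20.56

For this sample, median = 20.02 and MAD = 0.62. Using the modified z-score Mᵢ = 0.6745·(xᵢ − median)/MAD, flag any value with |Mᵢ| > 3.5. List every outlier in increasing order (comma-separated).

|Mᵢ| > 3.5 ⇔ |xᵢ − 20.02| > 3.5·0.62/0.6745 = 3.22.
So outliers lie outside [16.80, 23.24].
16.36: M = -3.98 → outlier.
27.49: M = 8.13 → outlier.
28.02: M = 8.70 → outlier.

16.36, 27.49, 28.02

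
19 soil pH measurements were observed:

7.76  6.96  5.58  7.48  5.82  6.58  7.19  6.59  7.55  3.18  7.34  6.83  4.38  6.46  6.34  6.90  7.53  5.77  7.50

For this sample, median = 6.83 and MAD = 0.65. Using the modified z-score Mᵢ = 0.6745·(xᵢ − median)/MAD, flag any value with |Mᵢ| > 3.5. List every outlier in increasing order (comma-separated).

|Mᵢ| > 3.5 ⇔ |xᵢ − 6.83| > 3.5·0.65/0.6745 = 3.37.
So outliers lie outside [3.46, 10.20].
3.18: M = -3.79 → outlier.

3.18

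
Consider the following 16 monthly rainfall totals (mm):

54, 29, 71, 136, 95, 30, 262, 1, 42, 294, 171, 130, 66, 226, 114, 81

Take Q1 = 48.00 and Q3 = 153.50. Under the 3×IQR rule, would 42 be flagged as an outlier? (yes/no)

no

IQR = Q3 − Q1 = 153.50 − 48.00 = 105.50.
Lower fence = Q1 − 3·IQR = 48.00 − 316.50 = -268.50.
Upper fence = Q3 + 3·IQR = 153.50 + 316.50 = 470.00.
42 lies within [-268.50, 470.00].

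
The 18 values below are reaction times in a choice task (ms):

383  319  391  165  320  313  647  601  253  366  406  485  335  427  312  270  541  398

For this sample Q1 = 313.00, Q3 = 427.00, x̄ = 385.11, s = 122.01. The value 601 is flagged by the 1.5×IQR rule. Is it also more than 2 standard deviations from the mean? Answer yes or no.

no

z = (601 − 385.11) / 122.01 = 1.77.
|z| = 1.77 ≤ 2.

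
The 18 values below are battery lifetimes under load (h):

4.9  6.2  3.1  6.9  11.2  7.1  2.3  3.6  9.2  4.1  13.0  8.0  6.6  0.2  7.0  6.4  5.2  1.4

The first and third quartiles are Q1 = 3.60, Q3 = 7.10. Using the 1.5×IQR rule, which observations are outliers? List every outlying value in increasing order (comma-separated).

13.0

IQR = Q3 − Q1 = 7.10 − 3.60 = 3.50.
Lower fence = Q1 − 1.5·IQR = 3.60 − 5.25 = -1.65.
Upper fence = Q3 + 1.5·IQR = 7.10 + 5.25 = 12.35.
13.0 > 12.35 → outlier.
All remaining values lie within [-1.65, 12.35].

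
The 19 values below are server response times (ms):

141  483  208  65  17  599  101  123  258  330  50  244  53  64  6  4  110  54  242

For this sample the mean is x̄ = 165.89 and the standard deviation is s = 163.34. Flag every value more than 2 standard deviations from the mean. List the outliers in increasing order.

Cutoffs at x̄ ± 2s: 165.89 ± 2·163.34 = [-160.79, 492.57].
599: z = 2.65, |z| > 2 → outlier.
Every other value lies within [-160.79, 492.57].

599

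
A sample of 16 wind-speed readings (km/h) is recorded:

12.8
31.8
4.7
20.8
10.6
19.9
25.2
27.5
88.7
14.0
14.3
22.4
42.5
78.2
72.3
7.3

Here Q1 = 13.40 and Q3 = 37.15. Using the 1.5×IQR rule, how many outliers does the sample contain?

2

IQR = 23.75; fences at 13.40 − 35.625 = -22.225 and 37.15 + 35.625 = 72.775.
Outside the cutoffs: 78.2, 88.7.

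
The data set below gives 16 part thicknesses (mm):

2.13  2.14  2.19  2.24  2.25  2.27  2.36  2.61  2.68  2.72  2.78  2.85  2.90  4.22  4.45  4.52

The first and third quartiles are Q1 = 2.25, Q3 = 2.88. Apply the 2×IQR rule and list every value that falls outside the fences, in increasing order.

IQR = Q3 − Q1 = 2.88 − 2.25 = 0.63.
Lower fence = Q1 − 2·IQR = 2.25 − 1.26 = 0.99.
Upper fence = Q3 + 2·IQR = 2.88 + 1.26 = 4.14.
4.22 > 4.14 → outlier.
4.45 > 4.14 → outlier.
4.52 > 4.14 → outlier.
All remaining values lie within [0.99, 4.14].

4.22, 4.45, 4.52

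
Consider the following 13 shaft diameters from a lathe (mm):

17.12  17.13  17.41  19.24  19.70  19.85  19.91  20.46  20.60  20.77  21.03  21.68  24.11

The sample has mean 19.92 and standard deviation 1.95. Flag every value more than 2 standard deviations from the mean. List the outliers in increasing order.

24.11

Cutoffs at x̄ ± 2s: 19.92 ± 2·1.95 = [16.02, 23.82].
24.11: z = 2.15, |z| > 2 → outlier.
Every other value lies within [16.02, 23.82].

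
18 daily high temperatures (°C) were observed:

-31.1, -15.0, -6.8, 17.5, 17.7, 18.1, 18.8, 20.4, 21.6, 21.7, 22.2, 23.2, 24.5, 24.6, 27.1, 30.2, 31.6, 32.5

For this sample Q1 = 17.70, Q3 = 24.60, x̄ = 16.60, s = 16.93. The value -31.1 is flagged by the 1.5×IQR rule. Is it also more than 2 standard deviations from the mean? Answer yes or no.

z = (-31.1 − 16.60) / 16.93 = -2.82.
|z| = 2.82 > 2.

yes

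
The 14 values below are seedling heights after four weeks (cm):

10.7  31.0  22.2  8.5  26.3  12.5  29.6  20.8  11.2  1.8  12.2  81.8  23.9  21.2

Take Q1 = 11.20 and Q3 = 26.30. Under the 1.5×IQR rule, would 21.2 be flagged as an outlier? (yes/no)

IQR = Q3 − Q1 = 26.30 − 11.20 = 15.10.
Lower fence = Q1 − 1.5·IQR = 11.20 − 22.65 = -11.45.
Upper fence = Q3 + 1.5·IQR = 26.30 + 22.65 = 48.95.
21.2 lies within [-11.45, 48.95].

no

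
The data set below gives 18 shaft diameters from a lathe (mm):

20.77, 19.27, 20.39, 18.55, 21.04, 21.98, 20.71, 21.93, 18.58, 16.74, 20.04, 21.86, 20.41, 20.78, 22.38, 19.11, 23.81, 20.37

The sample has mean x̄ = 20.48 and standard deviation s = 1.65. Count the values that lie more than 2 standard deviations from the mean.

Cutoffs: x̄ ± 2s = [17.18, 23.78].
Outside the cutoffs: 16.74, 23.81.

2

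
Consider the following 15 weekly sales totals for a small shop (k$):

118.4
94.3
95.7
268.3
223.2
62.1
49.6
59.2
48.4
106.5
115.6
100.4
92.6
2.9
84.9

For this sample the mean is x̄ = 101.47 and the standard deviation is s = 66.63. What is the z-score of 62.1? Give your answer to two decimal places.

-0.59

z = (62.1 − 101.47) / 66.63 = -0.59.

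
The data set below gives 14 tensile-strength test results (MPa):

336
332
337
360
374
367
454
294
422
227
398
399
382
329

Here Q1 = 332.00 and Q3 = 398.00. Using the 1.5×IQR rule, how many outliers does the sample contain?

1

IQR = 66.00; fences at 332.00 − 99.00 = 233.00 and 398.00 + 99.00 = 497.00.
Outside the cutoffs: 227.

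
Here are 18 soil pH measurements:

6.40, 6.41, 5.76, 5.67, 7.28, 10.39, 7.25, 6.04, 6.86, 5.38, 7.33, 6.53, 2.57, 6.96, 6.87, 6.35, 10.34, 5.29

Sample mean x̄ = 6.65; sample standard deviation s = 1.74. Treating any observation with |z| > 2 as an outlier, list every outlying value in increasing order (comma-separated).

Cutoffs at x̄ ± 2s: 6.65 ± 2·1.74 = [3.17, 10.13].
2.57: z = -2.34, |z| > 2 → outlier.
10.34: z = 2.12, |z| > 2 → outlier.
10.39: z = 2.15, |z| > 2 → outlier.
Every other value lies within [3.17, 10.13].

2.57, 10.34, 10.39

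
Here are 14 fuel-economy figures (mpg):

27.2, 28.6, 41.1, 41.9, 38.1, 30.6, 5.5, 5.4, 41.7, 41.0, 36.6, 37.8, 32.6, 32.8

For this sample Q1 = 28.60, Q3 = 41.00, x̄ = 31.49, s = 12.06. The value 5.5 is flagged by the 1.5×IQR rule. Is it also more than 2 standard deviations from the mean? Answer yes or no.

yes

z = (5.5 − 31.49) / 12.06 = -2.16.
|z| = 2.16 > 2.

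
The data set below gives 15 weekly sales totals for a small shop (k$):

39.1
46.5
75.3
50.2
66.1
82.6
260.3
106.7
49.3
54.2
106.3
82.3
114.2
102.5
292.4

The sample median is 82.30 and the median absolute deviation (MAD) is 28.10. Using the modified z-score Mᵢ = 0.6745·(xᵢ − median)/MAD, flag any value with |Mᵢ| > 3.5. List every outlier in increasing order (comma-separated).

260.3, 292.4

|Mᵢ| > 3.5 ⇔ |xᵢ − 82.30| > 3.5·28.10/0.6745 = 145.81.
So outliers lie outside [-63.51, 228.11].
260.3: M = 4.27 → outlier.
292.4: M = 5.04 → outlier.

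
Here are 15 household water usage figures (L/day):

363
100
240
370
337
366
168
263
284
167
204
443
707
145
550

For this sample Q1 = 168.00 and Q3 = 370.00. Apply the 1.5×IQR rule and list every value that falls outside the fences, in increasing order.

IQR = Q3 − Q1 = 370.00 − 168.00 = 202.00.
Lower fence = Q1 − 1.5·IQR = 168.00 − 303.00 = -135.00.
Upper fence = Q3 + 1.5·IQR = 370.00 + 303.00 = 673.00.
707 > 673.00 → outlier.
All remaining values lie within [-135.00, 673.00].

707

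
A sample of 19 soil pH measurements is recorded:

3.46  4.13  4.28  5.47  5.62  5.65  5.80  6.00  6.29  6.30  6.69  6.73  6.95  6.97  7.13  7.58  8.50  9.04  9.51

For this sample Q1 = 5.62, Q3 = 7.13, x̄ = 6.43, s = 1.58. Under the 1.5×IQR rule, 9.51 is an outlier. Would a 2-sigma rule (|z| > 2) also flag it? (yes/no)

z = (9.51 − 6.43) / 1.58 = 1.95.
|z| = 1.95 ≤ 2.

no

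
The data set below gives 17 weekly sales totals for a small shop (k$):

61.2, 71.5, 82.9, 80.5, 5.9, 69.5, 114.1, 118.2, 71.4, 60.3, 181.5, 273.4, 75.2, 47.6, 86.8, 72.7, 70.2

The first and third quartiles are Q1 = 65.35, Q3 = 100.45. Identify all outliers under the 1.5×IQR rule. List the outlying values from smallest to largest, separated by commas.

5.9, 181.5, 273.4

IQR = Q3 − Q1 = 100.45 − 65.35 = 35.10.
Lower fence = Q1 − 1.5·IQR = 65.35 − 52.65 = 12.70.
Upper fence = Q3 + 1.5·IQR = 100.45 + 52.65 = 153.10.
5.9 < 12.70 → outlier.
181.5 > 153.10 → outlier.
273.4 > 153.10 → outlier.
All remaining values lie within [12.70, 153.10].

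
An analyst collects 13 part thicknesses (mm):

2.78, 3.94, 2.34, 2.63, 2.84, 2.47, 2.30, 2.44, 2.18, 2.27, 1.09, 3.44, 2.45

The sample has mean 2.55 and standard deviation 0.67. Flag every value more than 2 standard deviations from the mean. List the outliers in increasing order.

Cutoffs at x̄ ± 2s: 2.55 ± 2·0.67 = [1.21, 3.89].
1.09: z = -2.18, |z| > 2 → outlier.
3.94: z = 2.07, |z| > 2 → outlier.
Every other value lies within [1.21, 3.89].

1.09, 3.94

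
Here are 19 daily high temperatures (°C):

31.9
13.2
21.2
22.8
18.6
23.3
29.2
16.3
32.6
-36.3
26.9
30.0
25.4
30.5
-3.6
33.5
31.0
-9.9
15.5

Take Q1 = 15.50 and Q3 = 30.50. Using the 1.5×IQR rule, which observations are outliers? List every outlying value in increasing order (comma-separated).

-36.3, -9.9

IQR = Q3 − Q1 = 30.50 − 15.50 = 15.00.
Lower fence = Q1 − 1.5·IQR = 15.50 − 22.50 = -7.00.
Upper fence = Q3 + 1.5·IQR = 30.50 + 22.50 = 53.00.
-36.3 < -7.00 → outlier.
-9.9 < -7.00 → outlier.
All remaining values lie within [-7.00, 53.00].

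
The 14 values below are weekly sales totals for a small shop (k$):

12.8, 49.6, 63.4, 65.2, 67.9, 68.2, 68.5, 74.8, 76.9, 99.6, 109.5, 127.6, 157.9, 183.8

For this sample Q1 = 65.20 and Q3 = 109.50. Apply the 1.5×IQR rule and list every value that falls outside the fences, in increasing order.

IQR = Q3 − Q1 = 109.50 − 65.20 = 44.30.
Lower fence = Q1 − 1.5·IQR = 65.20 − 66.45 = -1.25.
Upper fence = Q3 + 1.5·IQR = 109.50 + 66.45 = 175.95.
183.8 > 175.95 → outlier.
All remaining values lie within [-1.25, 175.95].

183.8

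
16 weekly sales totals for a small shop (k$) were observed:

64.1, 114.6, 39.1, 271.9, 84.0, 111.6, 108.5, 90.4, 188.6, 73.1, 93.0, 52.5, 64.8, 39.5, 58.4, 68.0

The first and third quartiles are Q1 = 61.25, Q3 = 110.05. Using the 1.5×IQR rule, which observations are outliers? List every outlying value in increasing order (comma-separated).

188.6, 271.9

IQR = Q3 − Q1 = 110.05 − 61.25 = 48.80.
Lower fence = Q1 − 1.5·IQR = 61.25 − 73.20 = -11.95.
Upper fence = Q3 + 1.5·IQR = 110.05 + 73.20 = 183.25.
188.6 > 183.25 → outlier.
271.9 > 183.25 → outlier.
All remaining values lie within [-11.95, 183.25].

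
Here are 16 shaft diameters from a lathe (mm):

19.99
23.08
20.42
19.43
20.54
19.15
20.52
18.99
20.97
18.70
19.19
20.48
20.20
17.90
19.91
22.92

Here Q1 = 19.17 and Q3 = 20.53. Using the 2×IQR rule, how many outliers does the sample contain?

IQR = 1.36; fences at 19.17 − 2.72 = 16.45 and 20.53 + 2.72 = 23.25.
Every value lies within the cutoffs.

0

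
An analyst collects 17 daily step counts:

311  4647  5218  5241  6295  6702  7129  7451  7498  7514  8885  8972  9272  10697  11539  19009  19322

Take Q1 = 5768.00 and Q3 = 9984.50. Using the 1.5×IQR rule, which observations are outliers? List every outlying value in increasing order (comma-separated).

IQR = Q3 − Q1 = 9984.50 − 5768.00 = 4216.50.
Lower fence = Q1 − 1.5·IQR = 5768.00 − 6324.75 = -556.75.
Upper fence = Q3 + 1.5·IQR = 9984.50 + 6324.75 = 16309.25.
19009 > 16309.25 → outlier.
19322 > 16309.25 → outlier.
All remaining values lie within [-556.75, 16309.25].

19009, 19322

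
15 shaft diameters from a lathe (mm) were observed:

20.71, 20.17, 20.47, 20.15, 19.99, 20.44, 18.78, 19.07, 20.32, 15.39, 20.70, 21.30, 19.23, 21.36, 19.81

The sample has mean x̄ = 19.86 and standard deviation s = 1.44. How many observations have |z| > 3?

Cutoffs: x̄ ± 3s = [15.54, 24.18].
Outside the cutoffs: 15.39.

1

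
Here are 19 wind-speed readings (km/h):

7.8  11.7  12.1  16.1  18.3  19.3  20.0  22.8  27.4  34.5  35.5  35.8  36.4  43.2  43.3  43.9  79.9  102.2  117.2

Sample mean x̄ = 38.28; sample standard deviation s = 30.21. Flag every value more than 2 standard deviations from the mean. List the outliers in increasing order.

Cutoffs at x̄ ± 2s: 38.28 ± 2·30.21 = [-22.14, 98.70].
102.2: z = 2.12, |z| > 2 → outlier.
117.2: z = 2.61, |z| > 2 → outlier.
Every other value lies within [-22.14, 98.70].

102.2, 117.2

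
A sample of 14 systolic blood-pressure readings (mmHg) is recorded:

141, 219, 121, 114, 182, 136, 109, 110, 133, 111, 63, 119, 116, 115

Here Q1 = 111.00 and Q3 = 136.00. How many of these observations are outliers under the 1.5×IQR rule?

3

IQR = 25.00; fences at 111.00 − 37.50 = 73.50 and 136.00 + 37.50 = 173.50.
Outside the cutoffs: 63, 182, 219.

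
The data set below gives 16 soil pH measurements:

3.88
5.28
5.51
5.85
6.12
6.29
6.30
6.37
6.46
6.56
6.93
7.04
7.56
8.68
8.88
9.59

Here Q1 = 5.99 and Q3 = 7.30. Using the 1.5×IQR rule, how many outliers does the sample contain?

IQR = 1.31; fences at 5.99 − 1.965 = 4.025 and 7.30 + 1.965 = 9.265.
Outside the cutoffs: 3.88, 9.59.

2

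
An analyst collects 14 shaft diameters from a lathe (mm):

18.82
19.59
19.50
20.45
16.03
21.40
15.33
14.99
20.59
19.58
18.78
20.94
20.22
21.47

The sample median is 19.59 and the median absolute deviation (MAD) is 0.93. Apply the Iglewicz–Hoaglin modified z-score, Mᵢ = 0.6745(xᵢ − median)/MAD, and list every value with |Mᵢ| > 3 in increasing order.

14.99, 15.33

|Mᵢ| > 3 ⇔ |xᵢ − 19.59| > 3·0.93/0.6745 = 4.14.
So outliers lie outside [15.45, 23.73].
14.99: M = -3.34 → outlier.
15.33: M = -3.09 → outlier.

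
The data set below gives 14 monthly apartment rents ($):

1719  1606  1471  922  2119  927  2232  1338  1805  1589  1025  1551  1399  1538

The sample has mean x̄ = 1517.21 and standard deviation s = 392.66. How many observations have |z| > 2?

0

Cutoffs: x̄ ± 2s = [731.89, 2302.53].
Every value lies within the cutoffs.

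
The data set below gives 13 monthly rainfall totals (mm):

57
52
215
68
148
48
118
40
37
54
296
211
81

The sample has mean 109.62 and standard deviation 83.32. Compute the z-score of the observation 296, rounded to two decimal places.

z = (296 − 109.62) / 83.32 = 2.24.

2.24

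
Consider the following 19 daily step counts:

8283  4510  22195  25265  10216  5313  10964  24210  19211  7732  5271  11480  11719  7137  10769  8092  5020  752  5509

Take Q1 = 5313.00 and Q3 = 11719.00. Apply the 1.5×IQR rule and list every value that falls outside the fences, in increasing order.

22195, 24210, 25265

IQR = Q3 − Q1 = 11719.00 − 5313.00 = 6406.00.
Lower fence = Q1 − 1.5·IQR = 5313.00 − 9609.00 = -4296.00.
Upper fence = Q3 + 1.5·IQR = 11719.00 + 9609.00 = 21328.00.
22195 > 21328.00 → outlier.
24210 > 21328.00 → outlier.
25265 > 21328.00 → outlier.
All remaining values lie within [-4296.00, 21328.00].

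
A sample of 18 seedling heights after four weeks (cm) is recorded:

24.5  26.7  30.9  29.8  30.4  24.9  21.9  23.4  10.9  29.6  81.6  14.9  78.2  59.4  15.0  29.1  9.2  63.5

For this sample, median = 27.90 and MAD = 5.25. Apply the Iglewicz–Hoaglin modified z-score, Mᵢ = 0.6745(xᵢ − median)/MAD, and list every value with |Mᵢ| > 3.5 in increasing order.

|Mᵢ| > 3.5 ⇔ |xᵢ − 27.90| > 3.5·5.25/0.6745 = 27.24.
So outliers lie outside [0.66, 55.14].
59.4: M = 4.05 → outlier.
63.5: M = 4.57 → outlier.
78.2: M = 6.46 → outlier.
81.6: M = 6.90 → outlier.

59.4, 63.5, 78.2, 81.6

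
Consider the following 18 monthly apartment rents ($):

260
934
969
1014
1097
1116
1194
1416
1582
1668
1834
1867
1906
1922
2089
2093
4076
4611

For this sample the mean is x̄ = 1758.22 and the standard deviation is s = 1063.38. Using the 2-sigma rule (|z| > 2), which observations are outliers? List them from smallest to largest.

4076, 4611

Cutoffs at x̄ ± 2s: 1758.22 ± 2·1063.38 = [-368.54, 3884.98].
4076: z = 2.18, |z| > 2 → outlier.
4611: z = 2.68, |z| > 2 → outlier.
Every other value lies within [-368.54, 3884.98].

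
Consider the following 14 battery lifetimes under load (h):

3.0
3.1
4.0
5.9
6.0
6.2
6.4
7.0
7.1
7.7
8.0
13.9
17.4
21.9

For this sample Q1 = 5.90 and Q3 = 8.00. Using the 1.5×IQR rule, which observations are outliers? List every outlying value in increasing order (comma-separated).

13.9, 17.4, 21.9

IQR = Q3 − Q1 = 8.00 − 5.90 = 2.10.
Lower fence = Q1 − 1.5·IQR = 5.90 − 3.15 = 2.75.
Upper fence = Q3 + 1.5·IQR = 8.00 + 3.15 = 11.15.
13.9 > 11.15 → outlier.
17.4 > 11.15 → outlier.
21.9 > 11.15 → outlier.
All remaining values lie within [2.75, 11.15].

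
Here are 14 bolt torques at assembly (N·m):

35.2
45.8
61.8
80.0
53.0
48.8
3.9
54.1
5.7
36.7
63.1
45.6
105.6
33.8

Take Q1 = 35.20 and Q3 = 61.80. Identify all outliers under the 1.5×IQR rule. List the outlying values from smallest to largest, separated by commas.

IQR = Q3 − Q1 = 61.80 − 35.20 = 26.60.
Lower fence = Q1 − 1.5·IQR = 35.20 − 39.90 = -4.70.
Upper fence = Q3 + 1.5·IQR = 61.80 + 39.90 = 101.70.
105.6 > 101.70 → outlier.
All remaining values lie within [-4.70, 101.70].

105.6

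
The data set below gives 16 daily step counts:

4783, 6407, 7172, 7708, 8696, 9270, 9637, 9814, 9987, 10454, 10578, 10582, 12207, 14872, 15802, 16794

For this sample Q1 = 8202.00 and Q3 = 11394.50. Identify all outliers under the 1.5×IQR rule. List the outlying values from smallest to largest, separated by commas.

IQR = Q3 − Q1 = 11394.50 − 8202.00 = 3192.50.
Lower fence = Q1 − 1.5·IQR = 8202.00 − 4788.75 = 3413.25.
Upper fence = Q3 + 1.5·IQR = 11394.50 + 4788.75 = 16183.25.
16794 > 16183.25 → outlier.
All remaining values lie within [3413.25, 16183.25].

16794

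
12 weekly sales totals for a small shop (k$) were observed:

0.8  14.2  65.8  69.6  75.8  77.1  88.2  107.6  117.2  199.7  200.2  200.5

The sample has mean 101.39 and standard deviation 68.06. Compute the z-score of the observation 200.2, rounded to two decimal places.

z = (200.2 − 101.39) / 68.06 = 1.45.

1.45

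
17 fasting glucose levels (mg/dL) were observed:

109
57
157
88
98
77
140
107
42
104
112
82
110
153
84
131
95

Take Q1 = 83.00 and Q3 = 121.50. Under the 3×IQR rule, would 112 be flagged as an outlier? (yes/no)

no

IQR = Q3 − Q1 = 121.50 − 83.00 = 38.50.
Lower fence = Q1 − 3·IQR = 83.00 − 115.50 = -32.50.
Upper fence = Q3 + 3·IQR = 121.50 + 115.50 = 237.00.
112 lies within [-32.50, 237.00].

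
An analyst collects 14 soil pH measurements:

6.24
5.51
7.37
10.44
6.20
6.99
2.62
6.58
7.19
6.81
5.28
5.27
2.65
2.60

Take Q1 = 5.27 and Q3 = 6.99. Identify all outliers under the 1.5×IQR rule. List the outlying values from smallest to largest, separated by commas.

2.60, 2.62, 2.65, 10.44

IQR = Q3 − Q1 = 6.99 − 5.27 = 1.72.
Lower fence = Q1 − 1.5·IQR = 5.27 − 2.58 = 2.69.
Upper fence = Q3 + 1.5·IQR = 6.99 + 2.58 = 9.57.
2.60 < 2.69 → outlier.
2.62 < 2.69 → outlier.
2.65 < 2.69 → outlier.
10.44 > 9.57 → outlier.
All remaining values lie within [2.69, 9.57].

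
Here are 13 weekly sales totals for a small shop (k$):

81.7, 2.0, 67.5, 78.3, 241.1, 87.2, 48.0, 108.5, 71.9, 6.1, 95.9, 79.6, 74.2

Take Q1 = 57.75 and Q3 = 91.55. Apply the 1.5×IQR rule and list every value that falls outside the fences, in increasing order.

2.0, 6.1, 241.1

IQR = Q3 − Q1 = 91.55 − 57.75 = 33.80.
Lower fence = Q1 − 1.5·IQR = 57.75 − 50.70 = 7.05.
Upper fence = Q3 + 1.5·IQR = 91.55 + 50.70 = 142.25.
2.0 < 7.05 → outlier.
6.1 < 7.05 → outlier.
241.1 > 142.25 → outlier.
All remaining values lie within [7.05, 142.25].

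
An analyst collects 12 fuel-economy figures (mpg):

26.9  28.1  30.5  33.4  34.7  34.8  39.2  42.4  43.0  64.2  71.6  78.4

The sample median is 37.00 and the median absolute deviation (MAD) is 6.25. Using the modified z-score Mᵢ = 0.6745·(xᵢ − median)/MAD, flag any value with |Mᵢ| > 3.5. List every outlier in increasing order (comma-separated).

|Mᵢ| > 3.5 ⇔ |xᵢ − 37.00| > 3.5·6.25/0.6745 = 32.43.
So outliers lie outside [4.57, 69.43].
71.6: M = 3.73 → outlier.
78.4: M = 4.47 → outlier.

71.6, 78.4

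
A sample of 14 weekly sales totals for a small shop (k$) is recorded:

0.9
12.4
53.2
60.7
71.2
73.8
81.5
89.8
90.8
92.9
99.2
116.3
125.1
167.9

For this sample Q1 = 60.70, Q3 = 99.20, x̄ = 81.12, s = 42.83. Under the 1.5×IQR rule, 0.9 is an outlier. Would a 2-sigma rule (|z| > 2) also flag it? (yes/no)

z = (0.9 − 81.12) / 42.83 = -1.87.
|z| = 1.87 ≤ 2.

no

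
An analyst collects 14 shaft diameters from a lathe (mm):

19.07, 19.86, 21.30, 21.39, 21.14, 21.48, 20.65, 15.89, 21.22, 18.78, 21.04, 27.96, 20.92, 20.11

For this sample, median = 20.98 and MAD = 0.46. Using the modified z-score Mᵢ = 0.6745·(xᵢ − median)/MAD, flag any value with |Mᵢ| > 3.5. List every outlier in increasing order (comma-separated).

|Mᵢ| > 3.5 ⇔ |xᵢ − 20.98| > 3.5·0.46/0.6745 = 2.39.
So outliers lie outside [18.59, 23.37].
15.89: M = -7.46 → outlier.
27.96: M = 10.23 → outlier.

15.89, 27.96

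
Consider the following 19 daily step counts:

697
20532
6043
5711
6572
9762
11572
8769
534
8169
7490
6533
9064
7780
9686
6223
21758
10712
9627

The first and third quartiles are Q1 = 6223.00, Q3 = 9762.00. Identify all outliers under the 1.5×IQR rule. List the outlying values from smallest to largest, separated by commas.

IQR = Q3 − Q1 = 9762.00 − 6223.00 = 3539.00.
Lower fence = Q1 − 1.5·IQR = 6223.00 − 5308.50 = 914.50.
Upper fence = Q3 + 1.5·IQR = 9762.00 + 5308.50 = 15070.50.
534 < 914.50 → outlier.
697 < 914.50 → outlier.
20532 > 15070.50 → outlier.
21758 > 15070.50 → outlier.
All remaining values lie within [914.50, 15070.50].

534, 697, 20532, 21758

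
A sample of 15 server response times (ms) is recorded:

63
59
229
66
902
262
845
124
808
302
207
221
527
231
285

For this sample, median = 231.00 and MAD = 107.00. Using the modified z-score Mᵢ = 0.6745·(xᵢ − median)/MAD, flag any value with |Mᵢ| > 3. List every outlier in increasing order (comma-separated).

|Mᵢ| > 3 ⇔ |xᵢ − 231.00| > 3·107.00/0.6745 = 475.91.
So outliers lie outside [-244.91, 706.91].
808: M = 3.64 → outlier.
845: M = 3.87 → outlier.
902: M = 4.23 → outlier.

808, 845, 902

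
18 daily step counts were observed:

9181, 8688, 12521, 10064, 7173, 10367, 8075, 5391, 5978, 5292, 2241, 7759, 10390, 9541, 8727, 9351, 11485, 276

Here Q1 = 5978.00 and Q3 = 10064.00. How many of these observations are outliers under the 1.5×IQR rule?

0

IQR = 4086.00; fences at 5978.00 − 6129.00 = -151.00 and 10064.00 + 6129.00 = 16193.00.
Every value lies within the cutoffs.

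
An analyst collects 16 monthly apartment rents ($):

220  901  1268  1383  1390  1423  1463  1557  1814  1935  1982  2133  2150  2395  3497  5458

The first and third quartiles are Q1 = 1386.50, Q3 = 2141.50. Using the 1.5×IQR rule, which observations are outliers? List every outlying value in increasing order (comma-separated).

IQR = Q3 − Q1 = 2141.50 − 1386.50 = 755.00.
Lower fence = Q1 − 1.5·IQR = 1386.50 − 1132.50 = 254.00.
Upper fence = Q3 + 1.5·IQR = 2141.50 + 1132.50 = 3274.00.
220 < 254.00 → outlier.
3497 > 3274.00 → outlier.
5458 > 3274.00 → outlier.
All remaining values lie within [254.00, 3274.00].

220, 3497, 5458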